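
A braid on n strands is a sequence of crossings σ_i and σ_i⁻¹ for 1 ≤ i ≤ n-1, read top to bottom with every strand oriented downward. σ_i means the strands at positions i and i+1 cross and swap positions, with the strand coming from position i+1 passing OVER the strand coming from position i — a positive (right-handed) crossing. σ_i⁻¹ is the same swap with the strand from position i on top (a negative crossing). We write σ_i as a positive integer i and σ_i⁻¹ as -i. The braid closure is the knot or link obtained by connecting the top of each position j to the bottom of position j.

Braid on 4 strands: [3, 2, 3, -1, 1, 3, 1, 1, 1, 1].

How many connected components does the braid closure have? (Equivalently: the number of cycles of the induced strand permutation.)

2

Derivation:
Track the strand permutation on 4 strands, starting from identity.
  step 1: s3 swaps positions 3,4 -> [1 2 4 3]
  step 2: s2 swaps positions 2,3 -> [1 4 2 3]
  step 3: s3 swaps positions 3,4 -> [1 4 3 2]
  step 4: s1^-1 swaps positions 1,2 -> [4 1 3 2]
  step 5: s1 swaps positions 1,2 -> [1 4 3 2]
  step 6: s3 swaps positions 3,4 -> [1 4 2 3]
  step 7: s1 swaps positions 1,2 -> [4 1 2 3]
  step 8: s1 swaps positions 1,2 -> [1 4 2 3]
  step 9: s1 swaps positions 1,2 -> [4 1 2 3]
  step 10: s1 swaps positions 1,2 -> [1 4 2 3]
Final permutation (position -> original strand): [1 4 2 3]
Closure components = cycle count of this permutation = 2.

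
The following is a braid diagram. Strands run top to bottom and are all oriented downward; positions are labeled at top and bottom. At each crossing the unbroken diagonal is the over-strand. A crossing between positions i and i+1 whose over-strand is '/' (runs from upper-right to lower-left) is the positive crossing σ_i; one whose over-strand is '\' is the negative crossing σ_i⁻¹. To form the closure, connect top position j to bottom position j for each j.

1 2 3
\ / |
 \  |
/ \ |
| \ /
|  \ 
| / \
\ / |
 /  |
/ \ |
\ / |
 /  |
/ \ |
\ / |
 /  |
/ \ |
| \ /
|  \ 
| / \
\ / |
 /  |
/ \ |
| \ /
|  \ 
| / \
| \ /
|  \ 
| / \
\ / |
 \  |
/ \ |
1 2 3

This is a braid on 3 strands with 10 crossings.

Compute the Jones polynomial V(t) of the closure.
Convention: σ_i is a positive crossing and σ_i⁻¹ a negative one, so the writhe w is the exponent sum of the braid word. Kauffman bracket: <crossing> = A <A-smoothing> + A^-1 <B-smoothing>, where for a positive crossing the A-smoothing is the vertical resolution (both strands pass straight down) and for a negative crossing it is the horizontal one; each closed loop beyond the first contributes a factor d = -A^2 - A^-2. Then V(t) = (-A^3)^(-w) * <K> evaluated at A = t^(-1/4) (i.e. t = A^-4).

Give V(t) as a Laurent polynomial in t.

t^2 - 2*t + 3 - 3*t^-1 + 4*t^-2 - 3*t^-3 + 2*t^-4 - 2*t^-5 + t^-6

Derivation:
Reading the diagram top to bottom ('/'-over between positions i,i+1 = s_i, '\'-over = s_i^-1): braid word = s1^-1 s2^-1 s1 s1 s1 s2^-1 s1 s2^-1 s2^-1 s1^-1.
Braid: s1^-1 s2^-1 s1 s1 s1 s2^-1 s1 s2^-1 s2^-1 s1^-1 on 3 strands, 10 crossings.
Writhe w = (#positive) - (#negative) = 4 - 6 = -2.
Enumerate smoothing states for the bracket polynomial. There are 2^10 = 1024 states.
Each crossing splits two ways (0=vertical, 1=horizontal). The state's weight is A^(#A-smoothings - #B-smoothings) * d^(loops - 1).
Tabulate the states by total A-exponent and number of loops L (A-exp: L × count):
  A^10: L=5 ×1
  A^8: L=4 ×10
  A^6: L=3 ×38, L=5 ×7
  A^4: L=2 ×67, L=4 ×49, L=6 ×4
  A^2: L=1 ×46, L=3 ×130, L=5 ×33, L=7 ×1
  A^0: L=2 ×131, L=4 ×110, L=6 ×11
  A^-2: L=1 ×25, L=3 ×133, L=5 ×51, L=7 ×1
  A^-4: L=2 ×37, L=4 ×72, L=6 ×11
  A^-6: L=3 ×25, L=5 ×19, L=7 ×1
  A^-8: L=4 ×8, L=6 ×2
  A^-10: L=5 ×1
Each group contributes A^e * Σ count * d^(L-1):
Powers of d = -A^2 - A^-2: d^2 = A^4 + 2 + A^-4; d^3 = -A^6 - 3*A^2 - 3*A^-2 - A^-6; d^4 = A^8 + 4*A^4 + 6 + 4*A^-4 + A^-8; d^5 = -A^10 - 5*A^6 - 10*A^2 - 10*A^-2 - 5*A^-6 - A^-10; d^6 = A^12 + 6*A^8 + 15*A^4 + 20 + 15*A^-4 + 6*A^-8 + A^-12.
  A^10 * (d^4) = A^18 + 4*A^14 + 6*A^10 + 4*A^6 + A^2
  A^8 * (10*d^3) = -10*A^14 - 30*A^10 - 30*A^6 - 10*A^2
  A^6 * (38*d^2 + 7*d^4) = 7*A^14 + 66*A^10 + 118*A^6 + 66*A^2 + 7*A^-2
  A^4 * (67*d + 49*d^3 + 4*d^5) = -4*A^14 - 69*A^10 - 254*A^6 - 254*A^2 - 69*A^-2 - 4*A^-6
  A^2 * (46 + 130*d^2 + 33*d^4 + d^6) = A^14 + 39*A^10 + 277*A^6 + 524*A^2 + 277*A^-2 + 39*A^-6 + A^-10
  A^0 * (131*d + 110*d^3 + 11*d^5) = -11*A^10 - 165*A^6 - 571*A^2 - 571*A^-2 - 165*A^-6 - 11*A^-10
  A^-2 * (25 + 133*d^2 + 51*d^4 + d^6) = A^10 + 57*A^6 + 352*A^2 + 617*A^-2 + 352*A^-6 + 57*A^-10 + A^-14
  A^-4 * (37*d + 72*d^3 + 11*d^5) = -11*A^6 - 127*A^2 - 363*A^-2 - 363*A^-6 - 127*A^-10 - 11*A^-14
  A^-6 * (25*d^2 + 19*d^4 + d^6) = A^6 + 25*A^2 + 116*A^-2 + 184*A^-6 + 116*A^-10 + 25*A^-14 + A^-18
  A^-8 * (8*d^3 + 2*d^5) = -2*A^2 - 18*A^-2 - 44*A^-6 - 44*A^-10 - 18*A^-14 - 2*A^-18
  A^-10 * (d^4) = A^-2 + 4*A^-6 + 6*A^-10 + 4*A^-14 + A^-18
Summing the groups: <K> = A^18 - 2*A^14 + 2*A^10 - 3*A^6 + 4*A^2 - 3*A^-2 + 3*A^-6 - 2*A^-10 + A^-14
Normalise by the writhe: (-A^3)^(-w) = (-A^3)^(2) = A^6, so f(A) = A^6 * <K> = A^24 - 2*A^20 + 2*A^16 - 3*A^12 + 4*A^8 - 3*A^4 + 3 - 2*A^-4 + A^-8.
Substitute A = t^(-1/4), i.e. A^e → t^(-e/4): V(t) = t^2 - 2*t + 3 - 3*t^-1 + 4*t^-2 - 3*t^-3 + 2*t^-4 - 2*t^-5 + t^-6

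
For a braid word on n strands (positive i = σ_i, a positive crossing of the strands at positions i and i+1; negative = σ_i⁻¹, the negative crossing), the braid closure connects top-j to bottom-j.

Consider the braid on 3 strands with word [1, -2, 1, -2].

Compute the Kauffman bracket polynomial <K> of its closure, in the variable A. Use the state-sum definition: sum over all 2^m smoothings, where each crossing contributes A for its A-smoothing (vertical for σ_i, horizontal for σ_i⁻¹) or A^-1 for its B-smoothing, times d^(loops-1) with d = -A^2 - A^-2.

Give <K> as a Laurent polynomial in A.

A^8 - A^4 + 1 - A^-4 + A^-8

Derivation:
Braid: s1 s2^-1 s1 s2^-1 on 3 strands, 4 crossings.
Writhe w = (#positive) - (#negative) = 2 - 2 = 0.
State-sum expansion of <K>. There are 2^4 = 16 states.
For each crossing: s=0 is the vertical smoothing, s=1 horizontal. Crossing k contributes A^(sign_k * (1 - 2*s_k)); loop factor d = -A^2 - A^-2.
  state 0000: A-exp=+0, loops=3, term = A^0 * d^2
  state 0001: A-exp=+2, loops=2, term = A^2 * d^1
  state 0010: A-exp=-2, loops=2, term = A^-2 * d^1
  state 0011: A-exp=+0, loops=1, term = A^0 * d^0
  state 0100: A-exp=+2, loops=2, term = A^2 * d^1
  state 0101: A-exp=+4, loops=3, term = A^4 * d^2
  state 0110: A-exp=+0, loops=1, term = A^0 * d^0
  state 0111: A-exp=+2, loops=2, term = A^2 * d^1
  state 1000: A-exp=-2, loops=2, term = A^-2 * d^1
  state 1001: A-exp=+0, loops=1, term = A^0 * d^0
  state 1010: A-exp=-4, loops=3, term = A^-4 * d^2
  state 1011: A-exp=-2, loops=2, term = A^-2 * d^1
  state 1100: A-exp=+0, loops=1, term = A^0 * d^0
  state 1101: A-exp=+2, loops=2, term = A^2 * d^1
  state 1110: A-exp=-2, loops=2, term = A^-2 * d^1
  state 1111: A-exp=+0, loops=1, term = A^0 * d^0
Collect the terms by A-exponent (count of states per loop number):
Powers of d = -A^2 - A^-2: d^2 = A^4 + 2 + A^-4.
  A^4 * (d^2) = A^8 + 2*A^4 + 1
  A^2 * (4*d) = -4*A^4 - 4
  A^0 * (5 + d^2) = A^4 + 7 + A^-4
  A^-2 * (4*d) = -4 - 4*A^-4
  A^-4 * (d^2) = 1 + 2*A^-4 + A^-8
Summing the groups: <K> = A^8 - A^4 + 1 - A^-4 + A^-8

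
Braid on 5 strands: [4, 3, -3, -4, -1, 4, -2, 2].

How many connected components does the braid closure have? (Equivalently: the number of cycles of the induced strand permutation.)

Track the strand permutation on 5 strands, starting from identity.
  step 1: s4 swaps positions 4,5 -> [1 2 3 5 4]
  step 2: s3 swaps positions 3,4 -> [1 2 5 3 4]
  step 3: s3^-1 swaps positions 3,4 -> [1 2 3 5 4]
  step 4: s4^-1 swaps positions 4,5 -> [1 2 3 4 5]
  step 5: s1^-1 swaps positions 1,2 -> [2 1 3 4 5]
  step 6: s4 swaps positions 4,5 -> [2 1 3 5 4]
  step 7: s2^-1 swaps positions 2,3 -> [2 3 1 5 4]
  step 8: s2 swaps positions 2,3 -> [2 1 3 5 4]
Final permutation (position -> original strand): [2 1 3 5 4]
Closure components = cycle count of this permutation = 3.

Answer: 3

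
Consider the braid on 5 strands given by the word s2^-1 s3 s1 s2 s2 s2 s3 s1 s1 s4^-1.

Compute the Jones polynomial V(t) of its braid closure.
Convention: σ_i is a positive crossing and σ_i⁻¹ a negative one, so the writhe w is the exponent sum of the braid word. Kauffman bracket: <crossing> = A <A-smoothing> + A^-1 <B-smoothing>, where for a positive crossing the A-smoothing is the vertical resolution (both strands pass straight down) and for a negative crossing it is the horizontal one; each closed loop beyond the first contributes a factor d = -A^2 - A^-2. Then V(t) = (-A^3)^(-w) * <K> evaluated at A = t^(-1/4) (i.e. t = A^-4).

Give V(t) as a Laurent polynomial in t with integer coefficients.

t^10 - 3*t^9 + 4*t^8 - 6*t^7 + 6*t^6 - 5*t^5 + 5*t^4 - 2*t^3 + t^2

Derivation:
The presented braid s2^-1 s3 s1 s2 s2 s2 s3 s1 s1 s4^-1 on 5 strands reduces by inverse Markov moves (closure unchanged at each step):
  Destabilize: the word has the form β·s4^-1 where s4^-1 occurs only as the final letter (β ∈ B_4); drop it and the last strand → 4 strands.
Reduced to β = s2^-1 s3 s1 s2 s2 s2 s3 s1 s1 on 4 strands, 9 crossings.
Compute on β:
Braid: s2^-1 s3 s1 s2 s2 s2 s3 s1 s1 on 4 strands, 9 crossings.
Writhe w = (#positive) - (#negative) = 8 - 1 = 7.
State-sum expansion of <K>. There are 2^9 = 512 states.
For each crossing: s=0 is the vertical smoothing, s=1 horizontal. Crossing k contributes A^(sign_k * (1 - 2*s_k)); loop factor d = -A^2 - A^-2.
Tabulate the states by total A-exponent and number of loops L (A-exp: L × count):
  A^9: L=3 ×1
  A^7: L=2 ×5, L=4 ×4
  A^5: L=1 ×6, L=3 ×27, L=5 ×3
  A^3: L=2 ×57, L=4 ×26, L=6 ×1
  A^1: L=1 ×39, L=3 ×77, L=5 ×10
  A^-1: L=2 ×81, L=4 ×44, L=6 ×1
  A^-3: L=3 ×73, L=5 ×11
  A^-5: L=4 ×35, L=6 ×1
  A^-7: L=5 ×9
  A^-9: L=6 ×1
Each group contributes A^e * Σ count * d^(L-1):
Powers of d = -A^2 - A^-2: d^2 = A^4 + 2 + A^-4; d^3 = -A^6 - 3*A^2 - 3*A^-2 - A^-6; d^4 = A^8 + 4*A^4 + 6 + 4*A^-4 + A^-8; d^5 = -A^10 - 5*A^6 - 10*A^2 - 10*A^-2 - 5*A^-6 - A^-10.
  A^9 * (d^2) = A^13 + 2*A^9 + A^5
  A^7 * (5*d + 4*d^3) = -4*A^13 - 17*A^9 - 17*A^5 - 4*A
  A^5 * (6 + 27*d^2 + 3*d^4) = 3*A^13 + 39*A^9 + 78*A^5 + 39*A + 3*A^-3
  A^3 * (57*d + 26*d^3 + d^5) = -A^13 - 31*A^9 - 145*A^5 - 145*A - 31*A^-3 - A^-7
  A^1 * (39 + 77*d^2 + 10*d^4) = 10*A^9 + 117*A^5 + 253*A + 117*A^-3 + 10*A^-7
  A^-1 * (81*d + 44*d^3 + d^5) = -A^9 - 49*A^5 - 223*A - 223*A^-3 - 49*A^-7 - A^-11
  A^-3 * (73*d^2 + 11*d^4) = 11*A^5 + 117*A + 212*A^-3 + 117*A^-7 + 11*A^-11
  A^-5 * (35*d^3 + d^5) = -A^5 - 40*A - 115*A^-3 - 115*A^-7 - 40*A^-11 - A^-15
  A^-7 * (9*d^4) = 9*A + 36*A^-3 + 54*A^-7 + 36*A^-11 + 9*A^-15
  A^-9 * (d^5) = -A - 5*A^-3 - 10*A^-7 - 10*A^-11 - 5*A^-15 - A^-19
Summing the groups: <K> = -A^13 + 2*A^9 - 5*A^5 + 5*A - 6*A^-3 + 6*A^-7 - 4*A^-11 + 3*A^-15 - A^-19
Normalise by the writhe: (-A^3)^(-w) = (-A^3)^(-7) = -A^-21, so f(A) = -A^-21 * <K> = A^-8 - 2*A^-12 + 5*A^-16 - 5*A^-20 + 6*A^-24 - 6*A^-28 + 4*A^-32 - 3*A^-36 + A^-40.
Substitute A = t^(-1/4), i.e. A^e → t^(-e/4): V(t) = t^10 - 3*t^9 + 4*t^8 - 6*t^7 + 6*t^6 - 5*t^5 + 5*t^4 - 2*t^3 + t^2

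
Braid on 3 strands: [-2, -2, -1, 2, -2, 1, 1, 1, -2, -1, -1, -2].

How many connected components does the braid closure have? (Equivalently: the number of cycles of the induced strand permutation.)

3

Derivation:
Track the strand permutation on 3 strands, starting from identity.
  step 1: s2^-1 swaps positions 2,3 -> [1 3 2]
  step 2: s2^-1 swaps positions 2,3 -> [1 2 3]
  step 3: s1^-1 swaps positions 1,2 -> [2 1 3]
  step 4: s2 swaps positions 2,3 -> [2 3 1]
  step 5: s2^-1 swaps positions 2,3 -> [2 1 3]
  step 6: s1 swaps positions 1,2 -> [1 2 3]
  step 7: s1 swaps positions 1,2 -> [2 1 3]
  step 8: s1 swaps positions 1,2 -> [1 2 3]
  step 9: s2^-1 swaps positions 2,3 -> [1 3 2]
  step 10: s1^-1 swaps positions 1,2 -> [3 1 2]
  step 11: s1^-1 swaps positions 1,2 -> [1 3 2]
  step 12: s2^-1 swaps positions 2,3 -> [1 2 3]
Final permutation (position -> original strand): [1 2 3]
Closure components = cycle count of this permutation = 3.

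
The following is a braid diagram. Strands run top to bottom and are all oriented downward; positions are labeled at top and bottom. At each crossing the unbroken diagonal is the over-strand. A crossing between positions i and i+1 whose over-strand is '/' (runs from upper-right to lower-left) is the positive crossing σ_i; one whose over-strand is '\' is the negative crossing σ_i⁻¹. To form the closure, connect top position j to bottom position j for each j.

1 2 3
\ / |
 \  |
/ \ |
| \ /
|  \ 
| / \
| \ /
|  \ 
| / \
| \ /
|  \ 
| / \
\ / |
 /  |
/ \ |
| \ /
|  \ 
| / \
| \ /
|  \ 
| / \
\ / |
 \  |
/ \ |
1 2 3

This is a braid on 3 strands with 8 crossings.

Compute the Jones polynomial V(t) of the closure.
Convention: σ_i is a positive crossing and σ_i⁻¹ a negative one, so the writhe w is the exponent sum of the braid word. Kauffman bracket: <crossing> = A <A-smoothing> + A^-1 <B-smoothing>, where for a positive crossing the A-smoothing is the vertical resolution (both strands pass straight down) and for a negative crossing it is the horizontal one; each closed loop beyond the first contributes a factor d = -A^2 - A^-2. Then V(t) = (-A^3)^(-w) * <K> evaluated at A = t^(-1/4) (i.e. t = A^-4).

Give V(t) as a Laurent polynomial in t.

Reading the diagram top to bottom ('/'-over between positions i,i+1 = s_i, '\'-over = s_i^-1): braid word = s1^-1 s2^-1 s2^-1 s2^-1 s1 s2^-1 s2^-1 s1^-1.
Braid: s1^-1 s2^-1 s2^-1 s2^-1 s1 s2^-1 s2^-1 s1^-1 on 3 strands, 8 crossings.
Writhe w = (#positive) - (#negative) = 1 - 7 = -6.
State-sum expansion of <K>. There are 2^8 = 256 states.
Each crossing splits two ways (0=vertical, 1=horizontal). The state's weight is A^(#A-smoothings - #B-smoothings) * d^(loops - 1).
Tabulate the states by total A-exponent and number of loops L (A-exp: L × count):
  A^8: L=6 ×1
  A^6: L=5 ×8
  A^4: L=4 ×27, L=6 ×1
  A^2: L=3 ×49, L=5 ×7
  A^0: L=2 ×49, L=4 ×21
  A^-2: L=1 ×22, L=3 ×34
  A^-4: L=2 ×27, L=4 ×1
  A^-6: L=1 ×5, L=3 ×3
  A^-8: L=2 ×1
Each group contributes A^e * Σ count * d^(L-1):
Powers of d = -A^2 - A^-2: d^2 = A^4 + 2 + A^-4; d^3 = -A^6 - 3*A^2 - 3*A^-2 - A^-6; d^4 = A^8 + 4*A^4 + 6 + 4*A^-4 + A^-8; d^5 = -A^10 - 5*A^6 - 10*A^2 - 10*A^-2 - 5*A^-6 - A^-10.
  A^8 * (d^5) = -A^18 - 5*A^14 - 10*A^10 - 10*A^6 - 5*A^2 - A^-2
  A^6 * (8*d^4) = 8*A^14 + 32*A^10 + 48*A^6 + 32*A^2 + 8*A^-2
  A^4 * (27*d^3 + d^5) = -A^14 - 32*A^10 - 91*A^6 - 91*A^2 - 32*A^-2 - A^-6
  A^2 * (49*d^2 + 7*d^4) = 7*A^10 + 77*A^6 + 140*A^2 + 77*A^-2 + 7*A^-6
  A^0 * (49*d + 21*d^3) = -21*A^6 - 112*A^2 - 112*A^-2 - 21*A^-6
  A^-2 * (22 + 34*d^2) = 34*A^2 + 90*A^-2 + 34*A^-6
  A^-4 * (27*d + d^3) = -A^2 - 30*A^-2 - 30*A^-6 - A^-10
  A^-6 * (5 + 3*d^2) = 3*A^-2 + 11*A^-6 + 3*A^-10
  A^-8 * (d) = -A^-6 - A^-10
Summing the groups: <K> = -A^18 + 2*A^14 - 3*A^10 + 3*A^6 - 3*A^2 + 3*A^-2 - A^-6 + A^-10
Normalise by the writhe: (-A^3)^(-w) = (-A^3)^(6) = A^18, so f(A) = A^18 * <K> = -A^36 + 2*A^32 - 3*A^28 + 3*A^24 - 3*A^20 + 3*A^16 - A^12 + A^8.
Substitute A = t^(-1/4), i.e. A^e → t^(-e/4): V(t) = t^-2 - t^-3 + 3*t^-4 - 3*t^-5 + 3*t^-6 - 3*t^-7 + 2*t^-8 - t^-9

Answer: t^-2 - t^-3 + 3*t^-4 - 3*t^-5 + 3*t^-6 - 3*t^-7 + 2*t^-8 - t^-9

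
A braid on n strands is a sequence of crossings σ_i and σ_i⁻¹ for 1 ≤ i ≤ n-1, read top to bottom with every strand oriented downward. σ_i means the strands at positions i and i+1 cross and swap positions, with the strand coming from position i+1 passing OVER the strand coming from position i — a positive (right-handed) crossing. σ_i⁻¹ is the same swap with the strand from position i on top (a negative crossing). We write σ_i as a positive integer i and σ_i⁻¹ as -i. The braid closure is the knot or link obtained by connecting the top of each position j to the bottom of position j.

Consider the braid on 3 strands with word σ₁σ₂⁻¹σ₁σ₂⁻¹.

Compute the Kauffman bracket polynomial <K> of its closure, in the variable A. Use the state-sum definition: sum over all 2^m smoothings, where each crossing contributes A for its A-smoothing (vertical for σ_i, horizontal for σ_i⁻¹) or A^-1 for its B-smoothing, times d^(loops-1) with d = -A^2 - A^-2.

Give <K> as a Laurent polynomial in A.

A^8 - A^4 + 1 - A^-4 + A^-8

Derivation:
Braid: s1 s2^-1 s1 s2^-1 on 3 strands, 4 crossings.
Writhe w = (#positive) - (#negative) = 2 - 2 = 0.
State-sum expansion of <K>. There are 2^4 = 16 states.
Smooth each crossing (0=||, 1=⌣⌢); contribution A^(Σ sign_k(1-2s_k)) * d^(L-1).
  state 0000: A-exp=+0, loops=3, term = A^0 * d^2
  state 0001: A-exp=+2, loops=2, term = A^2 * d^1
  state 0010: A-exp=-2, loops=2, term = A^-2 * d^1
  state 0011: A-exp=+0, loops=1, term = A^0 * d^0
  state 0100: A-exp=+2, loops=2, term = A^2 * d^1
  state 0101: A-exp=+4, loops=3, term = A^4 * d^2
  state 0110: A-exp=+0, loops=1, term = A^0 * d^0
  state 0111: A-exp=+2, loops=2, term = A^2 * d^1
  state 1000: A-exp=-2, loops=2, term = A^-2 * d^1
  state 1001: A-exp=+0, loops=1, term = A^0 * d^0
  state 1010: A-exp=-4, loops=3, term = A^-4 * d^2
  state 1011: A-exp=-2, loops=2, term = A^-2 * d^1
  state 1100: A-exp=+0, loops=1, term = A^0 * d^0
  state 1101: A-exp=+2, loops=2, term = A^2 * d^1
  state 1110: A-exp=-2, loops=2, term = A^-2 * d^1
  state 1111: A-exp=+0, loops=1, term = A^0 * d^0
Collect the terms by A-exponent (count of states per loop number):
Powers of d = -A^2 - A^-2: d^2 = A^4 + 2 + A^-4.
  A^4 * (d^2) = A^8 + 2*A^4 + 1
  A^2 * (4*d) = -4*A^4 - 4
  A^0 * (5 + d^2) = A^4 + 7 + A^-4
  A^-2 * (4*d) = -4 - 4*A^-4
  A^-4 * (d^2) = 1 + 2*A^-4 + A^-8
Summing the groups: <K> = A^8 - A^4 + 1 - A^-4 + A^-8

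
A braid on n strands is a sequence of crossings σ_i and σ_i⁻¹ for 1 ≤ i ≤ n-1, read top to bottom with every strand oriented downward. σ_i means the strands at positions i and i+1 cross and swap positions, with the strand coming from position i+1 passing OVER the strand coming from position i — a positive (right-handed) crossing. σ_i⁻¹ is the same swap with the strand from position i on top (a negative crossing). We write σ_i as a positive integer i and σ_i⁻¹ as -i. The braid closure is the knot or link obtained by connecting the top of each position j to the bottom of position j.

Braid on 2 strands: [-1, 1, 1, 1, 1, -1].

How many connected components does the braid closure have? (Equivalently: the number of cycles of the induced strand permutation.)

Track the strand permutation on 2 strands, starting from identity.
  step 1: s1^-1 swaps positions 1,2 -> [2 1]
  step 2: s1 swaps positions 1,2 -> [1 2]
  step 3: s1 swaps positions 1,2 -> [2 1]
  step 4: s1 swaps positions 1,2 -> [1 2]
  step 5: s1 swaps positions 1,2 -> [2 1]
  step 6: s1^-1 swaps positions 1,2 -> [1 2]
Final permutation (position -> original strand): [1 2]
Closure components = cycle count of this permutation = 2.

Answer: 2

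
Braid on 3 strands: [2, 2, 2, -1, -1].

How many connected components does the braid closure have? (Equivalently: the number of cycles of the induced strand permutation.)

2

Derivation:
Track the strand permutation on 3 strands, starting from identity.
  step 1: s2 swaps positions 2,3 -> [1 3 2]
  step 2: s2 swaps positions 2,3 -> [1 2 3]
  step 3: s2 swaps positions 2,3 -> [1 3 2]
  step 4: s1^-1 swaps positions 1,2 -> [3 1 2]
  step 5: s1^-1 swaps positions 1,2 -> [1 3 2]
Final permutation (position -> original strand): [1 3 2]
Closure components = cycle count of this permutation = 2.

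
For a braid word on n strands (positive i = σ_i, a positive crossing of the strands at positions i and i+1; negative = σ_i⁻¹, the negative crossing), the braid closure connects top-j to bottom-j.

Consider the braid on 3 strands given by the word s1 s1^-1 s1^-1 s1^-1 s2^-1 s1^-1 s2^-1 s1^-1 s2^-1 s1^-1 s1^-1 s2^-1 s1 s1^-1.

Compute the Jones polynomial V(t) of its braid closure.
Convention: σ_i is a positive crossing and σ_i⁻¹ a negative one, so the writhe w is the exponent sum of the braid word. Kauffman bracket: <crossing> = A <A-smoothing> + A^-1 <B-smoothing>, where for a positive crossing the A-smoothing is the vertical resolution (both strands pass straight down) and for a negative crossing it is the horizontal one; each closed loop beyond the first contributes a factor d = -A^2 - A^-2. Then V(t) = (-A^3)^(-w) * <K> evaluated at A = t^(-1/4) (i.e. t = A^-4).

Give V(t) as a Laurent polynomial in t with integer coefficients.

The presented braid s1 s1^-1 s1^-1 s1^-1 s2^-1 s1^-1 s2^-1 s1^-1 s2^-1 s1^-1 s1^-1 s2^-1 s1 s1^-1 on 3 strands reduces by inverse Markov moves (closure unchanged at each step):
  Deconjugate: the word is γ·β·γ⁻¹ with γ = s1 s1^-1 (prefix) and γ⁻¹ = s1 s1^-1 (suffix); strip both.
Reduced to β = s1^-1 s1^-1 s2^-1 s1^-1 s2^-1 s1^-1 s2^-1 s1^-1 s1^-1 s2^-1 on 3 strands, 10 crossings.
Compute on β:
Braid: s1^-1 s1^-1 s2^-1 s1^-1 s2^-1 s1^-1 s2^-1 s1^-1 s1^-1 s2^-1 on 3 strands, 10 crossings.
Writhe w = (#positive) - (#negative) = 0 - 10 = -10.
State-sum expansion of <K>. There are 2^10 = 1024 states.
Each crossing splits two ways (0=vertical, 1=horizontal). The state's weight is A^(#A-smoothings - #B-smoothings) * d^(loops - 1).
Tabulate the states by total A-exponent and number of loops L (A-exp: L × count):
  A^10: L=3 ×1
  A^8: L=2 ×4, L=4 ×6
  A^6: L=1 ×4, L=3 ×30, L=5 ×11
  A^4: L=2 ×48, L=4 ×65, L=6 ×7
  A^2: L=1 ×24, L=3 ×140, L=5 ×45, L=7 ×1
  A^0: L=2 ×129, L=4 ×117, L=6 ×6
  A^-2: L=1 ×43, L=3 ×151, L=5 ×16
  A^-4: L=2 ×96, L=4 ×24
  A^-6: L=1 ×24, L=3 ×21
  A^-8: L=2 ×10
  A^-10: L=3 ×1
Each group contributes A^e * Σ count * d^(L-1):
Powers of d = -A^2 - A^-2: d^2 = A^4 + 2 + A^-4; d^3 = -A^6 - 3*A^2 - 3*A^-2 - A^-6; d^4 = A^8 + 4*A^4 + 6 + 4*A^-4 + A^-8; d^5 = -A^10 - 5*A^6 - 10*A^2 - 10*A^-2 - 5*A^-6 - A^-10; d^6 = A^12 + 6*A^8 + 15*A^4 + 20 + 15*A^-4 + 6*A^-8 + A^-12.
  A^10 * (d^2) = A^14 + 2*A^10 + A^6
  A^8 * (4*d + 6*d^3) = -6*A^14 - 22*A^10 - 22*A^6 - 6*A^2
  A^6 * (4 + 30*d^2 + 11*d^4) = 11*A^14 + 74*A^10 + 130*A^6 + 74*A^2 + 11*A^-2
  A^4 * (48*d + 65*d^3 + 7*d^5) = -7*A^14 - 100*A^10 - 313*A^6 - 313*A^2 - 100*A^-2 - 7*A^-6
  A^2 * (24 + 140*d^2 + 45*d^4 + d^6) = A^14 + 51*A^10 + 335*A^6 + 594*A^2 + 335*A^-2 + 51*A^-6 + A^-10
  A^0 * (129*d + 117*d^3 + 6*d^5) = -6*A^10 - 147*A^6 - 540*A^2 - 540*A^-2 - 147*A^-6 - 6*A^-10
  A^-2 * (43 + 151*d^2 + 16*d^4) = 16*A^6 + 215*A^2 + 441*A^-2 + 215*A^-6 + 16*A^-10
  A^-4 * (96*d + 24*d^3) = -24*A^2 - 168*A^-2 - 168*A^-6 - 24*A^-10
  A^-6 * (24 + 21*d^2) = 21*A^-2 + 66*A^-6 + 21*A^-10
  A^-8 * (10*d) = -10*A^-6 - 10*A^-10
  A^-10 * (d^2) = A^-6 + 2*A^-10 + A^-14
Summing the groups: <K> = -A^10 + A^-6 + A^-14
Normalise by the writhe: (-A^3)^(-w) = (-A^3)^(10) = A^30, so f(A) = A^30 * <K> = -A^40 + A^24 + A^16.
Substitute A = t^(-1/4), i.e. A^e → t^(-e/4): V(t) = t^-4 + t^-6 - t^-10

Answer: t^-4 + t^-6 - t^-10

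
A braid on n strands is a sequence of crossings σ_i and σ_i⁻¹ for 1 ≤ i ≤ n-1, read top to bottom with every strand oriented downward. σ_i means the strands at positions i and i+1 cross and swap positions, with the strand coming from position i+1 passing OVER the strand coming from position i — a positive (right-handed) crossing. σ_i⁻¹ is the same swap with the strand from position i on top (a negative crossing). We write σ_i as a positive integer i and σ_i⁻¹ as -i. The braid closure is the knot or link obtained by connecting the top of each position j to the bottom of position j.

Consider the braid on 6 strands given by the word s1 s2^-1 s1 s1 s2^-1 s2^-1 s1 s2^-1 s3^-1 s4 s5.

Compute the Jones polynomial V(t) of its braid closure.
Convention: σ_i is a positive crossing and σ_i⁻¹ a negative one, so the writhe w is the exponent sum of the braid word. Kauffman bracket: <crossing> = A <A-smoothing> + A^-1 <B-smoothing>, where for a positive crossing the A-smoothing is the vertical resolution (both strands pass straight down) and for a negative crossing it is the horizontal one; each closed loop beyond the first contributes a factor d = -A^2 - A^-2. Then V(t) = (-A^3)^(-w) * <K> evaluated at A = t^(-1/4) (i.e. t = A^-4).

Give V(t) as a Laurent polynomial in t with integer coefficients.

t^4 - 3*t^3 + 5*t^2 - 6*t + 7 - 6*t^-1 + 5*t^-2 - 3*t^-3 + t^-4

Derivation:
The presented braid s1 s2^-1 s1 s1 s2^-1 s2^-1 s1 s2^-1 s3^-1 s4 s5 on 6 strands reduces by inverse Markov moves (closure unchanged at each step):
  Destabilize: the word has the form β·s5 where s5 occurs only as the final letter (β ∈ B_5); drop it and the last strand → 5 strands.
  Destabilize: the word has the form β·s4 where s4 occurs only as the final letter (β ∈ B_4); drop it and the last strand → 4 strands.
  Destabilize: the word has the form β·s3^-1 where s3^-1 occurs only as the final letter (β ∈ B_3); drop it and the last strand → 3 strands.
Reduced to β = s1 s2^-1 s1 s1 s2^-1 s2^-1 s1 s2^-1 on 3 strands, 8 crossings.
Compute on β:
Braid: s1 s2^-1 s1 s1 s2^-1 s2^-1 s1 s2^-1 on 3 strands, 8 crossings.
Writhe w = (#positive) - (#negative) = 4 - 4 = 0.
State-sum expansion of <K>. There are 2^8 = 256 states.
For each crossing: s=0 is the vertical smoothing, s=1 horizontal. Crossing k contributes A^(sign_k * (1 - 2*s_k)); loop factor d = -A^2 - A^-2.
Tabulate the states by total A-exponent and number of loops L (A-exp: L × count):
  A^8: L=5 ×1
  A^6: L=4 ×8
  A^4: L=3 ×27, L=5 ×1
  A^2: L=2 ×47, L=4 ×9
  A^0: L=1 ×37, L=3 ×32, L=5 ×1
  A^-2: L=2 ×47, L=4 ×9
  A^-4: L=3 ×27, L=5 ×1
  A^-6: L=4 ×8
  A^-8: L=5 ×1
Each group contributes A^e * Σ count * d^(L-1):
Powers of d = -A^2 - A^-2: d^2 = A^4 + 2 + A^-4; d^3 = -A^6 - 3*A^2 - 3*A^-2 - A^-6; d^4 = A^8 + 4*A^4 + 6 + 4*A^-4 + A^-8.
  A^8 * (d^4) = A^16 + 4*A^12 + 6*A^8 + 4*A^4 + 1
  A^6 * (8*d^3) = -8*A^12 - 24*A^8 - 24*A^4 - 8
  A^4 * (27*d^2 + d^4) = A^12 + 31*A^8 + 60*A^4 + 31 + A^-4
  A^2 * (47*d + 9*d^3) = -9*A^8 - 74*A^4 - 74 - 9*A^-4
  A^0 * (37 + 32*d^2 + d^4) = A^8 + 36*A^4 + 107 + 36*A^-4 + A^-8
  A^-2 * (47*d + 9*d^3) = -9*A^4 - 74 - 74*A^-4 - 9*A^-8
  A^-4 * (27*d^2 + d^4) = A^4 + 31 + 60*A^-4 + 31*A^-8 + A^-12
  A^-6 * (8*d^3) = -8 - 24*A^-4 - 24*A^-8 - 8*A^-12
  A^-8 * (d^4) = 1 + 4*A^-4 + 6*A^-8 + 4*A^-12 + A^-16
Summing the groups: <K> = A^16 - 3*A^12 + 5*A^8 - 6*A^4 + 7 - 6*A^-4 + 5*A^-8 - 3*A^-12 + A^-16
Normalise by the writhe: (-A^3)^(-w) = (-A^3)^(0) = 1, so f(A) = 1 * <K> = A^16 - 3*A^12 + 5*A^8 - 6*A^4 + 7 - 6*A^-4 + 5*A^-8 - 3*A^-12 + A^-16.
Substitute A = t^(-1/4), i.e. A^e → t^(-e/4): V(t) = t^4 - 3*t^3 + 5*t^2 - 6*t + 7 - 6*t^-1 + 5*t^-2 - 3*t^-3 + t^-4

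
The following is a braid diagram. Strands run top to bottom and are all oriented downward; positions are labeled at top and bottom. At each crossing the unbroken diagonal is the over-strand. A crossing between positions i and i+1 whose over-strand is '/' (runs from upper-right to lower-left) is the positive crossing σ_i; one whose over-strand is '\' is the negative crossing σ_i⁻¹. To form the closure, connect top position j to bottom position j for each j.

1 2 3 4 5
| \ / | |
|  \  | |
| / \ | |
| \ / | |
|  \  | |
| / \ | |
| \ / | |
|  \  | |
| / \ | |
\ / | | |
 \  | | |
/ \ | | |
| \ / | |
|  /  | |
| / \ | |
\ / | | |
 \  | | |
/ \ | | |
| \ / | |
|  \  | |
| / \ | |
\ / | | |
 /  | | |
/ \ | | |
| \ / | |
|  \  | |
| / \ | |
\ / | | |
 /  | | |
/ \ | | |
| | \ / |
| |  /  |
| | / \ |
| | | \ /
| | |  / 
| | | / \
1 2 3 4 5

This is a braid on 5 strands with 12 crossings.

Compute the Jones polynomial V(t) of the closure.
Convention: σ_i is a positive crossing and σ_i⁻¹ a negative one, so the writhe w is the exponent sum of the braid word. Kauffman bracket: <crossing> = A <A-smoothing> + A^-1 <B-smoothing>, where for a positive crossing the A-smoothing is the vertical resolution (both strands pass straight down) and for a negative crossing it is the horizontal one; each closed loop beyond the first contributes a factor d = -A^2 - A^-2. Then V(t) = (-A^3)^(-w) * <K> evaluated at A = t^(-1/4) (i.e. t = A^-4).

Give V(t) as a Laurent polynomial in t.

Reading the diagram top to bottom ('/'-over between positions i,i+1 = s_i, '\'-over = s_i^-1): braid word = s2^-1 s2^-1 s2^-1 s1^-1 s2 s1^-1 s2^-1 s1 s2^-1 s1 s3 s4.
The presented braid s2^-1 s2^-1 s2^-1 s1^-1 s2 s1^-1 s2^-1 s1 s2^-1 s1 s3 s4 on 5 strands reduces by inverse Markov moves (closure unchanged at each step):
  Destabilize: the word has the form β·s4 where s4 occurs only as the final letter (β ∈ B_4); drop it and the last strand → 4 strands.
  Destabilize: the word has the form β·s3 where s3 occurs only as the final letter (β ∈ B_3); drop it and the last strand → 3 strands.
Reduced to β = s2^-1 s2^-1 s2^-1 s1^-1 s2 s1^-1 s2^-1 s1 s2^-1 s1 on 3 strands, 10 crossings.
Compute on β:
Braid: s2^-1 s2^-1 s2^-1 s1^-1 s2 s1^-1 s2^-1 s1 s2^-1 s1 on 3 strands, 10 crossings.
Writhe w = (#positive) - (#negative) = 3 - 7 = -4.
Enumerate smoothing states for the bracket polynomial. There are 2^10 = 1024 states.
Smooth each crossing (0=||, 1=⌣⌢); contribution A^(Σ sign_k(1-2s_k)) * d^(L-1).
Tabulate the states by total A-exponent and number of loops L (A-exp: L × count):
  A^10: L=6 ×1
  A^8: L=5 ×10
  A^6: L=4 ×41, L=6 ×4
  A^4: L=3 ×88, L=5 ×31, L=7 ×1
  A^2: L=2 ×102, L=4 ×99, L=6 ×9
  A^0: L=1 ×54, L=3 ×162, L=5 ×36
  A^-2: L=2 ×134, L=4 ×74, L=6 ×2
  A^-4: L=1 ×30, L=3 ×82, L=5 ×8
  A^-6: L=2 ×32, L=4 ×13
  A^-8: L=1 ×3, L=3 ×7
  A^-10: L=2 ×1
Each group contributes A^e * Σ count * d^(L-1):
Powers of d = -A^2 - A^-2: d^2 = A^4 + 2 + A^-4; d^3 = -A^6 - 3*A^2 - 3*A^-2 - A^-6; d^4 = A^8 + 4*A^4 + 6 + 4*A^-4 + A^-8; d^5 = -A^10 - 5*A^6 - 10*A^2 - 10*A^-2 - 5*A^-6 - A^-10; d^6 = A^12 + 6*A^8 + 15*A^4 + 20 + 15*A^-4 + 6*A^-8 + A^-12.
  A^10 * (d^5) = -A^20 - 5*A^16 - 10*A^12 - 10*A^8 - 5*A^4 - 1
  A^8 * (10*d^4) = 10*A^16 + 40*A^12 + 60*A^8 + 40*A^4 + 10
  A^6 * (41*d^3 + 4*d^5) = -4*A^16 - 61*A^12 - 163*A^8 - 163*A^4 - 61 - 4*A^-4
  A^4 * (88*d^2 + 31*d^4 + d^6) = A^16 + 37*A^12 + 227*A^8 + 382*A^4 + 227 + 37*A^-4 + A^-8
  A^2 * (102*d + 99*d^3 + 9*d^5) = -9*A^12 - 144*A^8 - 489*A^4 - 489 - 144*A^-4 - 9*A^-8
  A^0 * (54 + 162*d^2 + 36*d^4) = 36*A^8 + 306*A^4 + 594 + 306*A^-4 + 36*A^-8
  A^-2 * (134*d + 74*d^3 + 2*d^5) = -2*A^8 - 84*A^4 - 376 - 376*A^-4 - 84*A^-8 - 2*A^-12
  A^-4 * (30 + 82*d^2 + 8*d^4) = 8*A^4 + 114 + 242*A^-4 + 114*A^-8 + 8*A^-12
  A^-6 * (32*d + 13*d^3) = -13 - 71*A^-4 - 71*A^-8 - 13*A^-12
  A^-8 * (3 + 7*d^2) = 7*A^-4 + 17*A^-8 + 7*A^-12
  A^-10 * (d) = -A^-8 - A^-12
Summing the groups: <K> = -A^20 + 2*A^16 - 3*A^12 + 4*A^8 - 5*A^4 + 5 - 3*A^-4 + 3*A^-8 - A^-12
Normalise by the writhe: (-A^3)^(-w) = (-A^3)^(4) = A^12, so f(A) = A^12 * <K> = -A^32 + 2*A^28 - 3*A^24 + 4*A^20 - 5*A^16 + 5*A^12 - 3*A^8 + 3*A^4 - 1.
Substitute A = t^(-1/4), i.e. A^e → t^(-e/4): V(t) = -1 + 3*t^-1 - 3*t^-2 + 5*t^-3 - 5*t^-4 + 4*t^-5 - 3*t^-6 + 2*t^-7 - t^-8

Answer: -1 + 3*t^-1 - 3*t^-2 + 5*t^-3 - 5*t^-4 + 4*t^-5 - 3*t^-6 + 2*t^-7 - t^-8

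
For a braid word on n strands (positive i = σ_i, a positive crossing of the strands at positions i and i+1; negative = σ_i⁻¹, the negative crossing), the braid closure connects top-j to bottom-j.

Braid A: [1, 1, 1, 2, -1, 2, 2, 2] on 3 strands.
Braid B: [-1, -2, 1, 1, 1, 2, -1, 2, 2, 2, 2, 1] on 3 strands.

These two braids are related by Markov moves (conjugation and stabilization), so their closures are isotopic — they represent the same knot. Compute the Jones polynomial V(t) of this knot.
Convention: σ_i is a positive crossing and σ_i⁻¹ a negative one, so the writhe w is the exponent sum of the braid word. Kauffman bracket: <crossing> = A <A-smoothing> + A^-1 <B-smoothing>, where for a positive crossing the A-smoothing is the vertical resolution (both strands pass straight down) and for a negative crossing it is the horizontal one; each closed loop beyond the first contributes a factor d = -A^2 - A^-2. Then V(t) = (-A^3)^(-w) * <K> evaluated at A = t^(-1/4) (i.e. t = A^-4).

-t^9 + 2*t^8 - 3*t^7 + 3*t^6 - 3*t^5 + 3*t^4 - t^3 + t^2

Derivation:
Markov-equivalent braids have isotopic closures, hence identical knot invariants. Strip the Markov moves from each word to reach a common short braid β, then compute V(t) once on β.
Braid A: s1 s1 s1 s2 s1^-1 s2 s2 s2 on 3 strands has no conjugating prefix/suffix or stabilization to strip; take β = s1 s1 s1 s2 s1^-1 s2 s2 s2.
Braid B: s1^-1 s2^-1 s1 s1 s1 s2 s1^-1 s2 s2 s2 s2 s1 on 3 strands reduces by inverse Markov moves (closure unchanged at each step):
  Deconjugate: the word is γ·β·γ⁻¹ with γ = s1^-1 s2^-1 (prefix) and γ⁻¹ = s2 s1 (suffix); strip both.
Reduced to β = s1 s1 s1 s2 s1^-1 s2 s2 s2 on 3 strands, 8 crossings.
Both give the same β = s1 s1 s1 s2 s1^-1 s2 s2 s2 on 3 strands, so one state sum suffices:
Braid: s1 s1 s1 s2 s1^-1 s2 s2 s2 on 3 strands, 8 crossings.
Writhe w = (#positive) - (#negative) = 7 - 1 = 6.
Computing the Kauffman bracket via state sum. There are 2^8 = 256 states.
Smooth each crossing (0=||, 1=⌣⌢); contribution A^(Σ sign_k(1-2s_k)) * d^(L-1).
Tabulate the states by total A-exponent and number of loops L (A-exp: L × count):
  A^8: L=2 ×1
  A^6: L=1 ×4, L=3 ×4
  A^4: L=2 ×25, L=4 ×3
  A^2: L=1 ×21, L=3 ×34, L=5 ×1
  A^0: L=2 ×48, L=4 ×22
  A^-2: L=3 ×49, L=5 ×7
  A^-4: L=4 ×27, L=6 ×1
  A^-6: L=5 ×8
  A^-8: L=6 ×1
Each group contributes A^e * Σ count * d^(L-1):
Powers of d = -A^2 - A^-2: d^2 = A^4 + 2 + A^-4; d^3 = -A^6 - 3*A^2 - 3*A^-2 - A^-6; d^4 = A^8 + 4*A^4 + 6 + 4*A^-4 + A^-8; d^5 = -A^10 - 5*A^6 - 10*A^2 - 10*A^-2 - 5*A^-6 - A^-10.
  A^8 * (d) = -A^10 - A^6
  A^6 * (4 + 4*d^2) = 4*A^10 + 12*A^6 + 4*A^2
  A^4 * (25*d + 3*d^3) = -3*A^10 - 34*A^6 - 34*A^2 - 3*A^-2
  A^2 * (21 + 34*d^2 + d^4) = A^10 + 38*A^6 + 95*A^2 + 38*A^-2 + A^-6
  A^0 * (48*d + 22*d^3) = -22*A^6 - 114*A^2 - 114*A^-2 - 22*A^-6
  A^-2 * (49*d^2 + 7*d^4) = 7*A^6 + 77*A^2 + 140*A^-2 + 77*A^-6 + 7*A^-10
  A^-4 * (27*d^3 + d^5) = -A^6 - 32*A^2 - 91*A^-2 - 91*A^-6 - 32*A^-10 - A^-14
  A^-6 * (8*d^4) = 8*A^2 + 32*A^-2 + 48*A^-6 + 32*A^-10 + 8*A^-14
  A^-8 * (d^5) = -A^2 - 5*A^-2 - 10*A^-6 - 10*A^-10 - 5*A^-14 - A^-18
Summing the groups: <K> = A^10 - A^6 + 3*A^2 - 3*A^-2 + 3*A^-6 - 3*A^-10 + 2*A^-14 - A^-18
Normalise by the writhe: (-A^3)^(-w) = (-A^3)^(-6) = A^-18, so f(A) = A^-18 * <K> = A^-8 - A^-12 + 3*A^-16 - 3*A^-20 + 3*A^-24 - 3*A^-28 + 2*A^-32 - A^-36.
Substitute A = t^(-1/4), i.e. A^e → t^(-e/4): V(t) = -t^9 + 2*t^8 - 3*t^7 + 3*t^6 - 3*t^5 + 3*t^4 - t^3 + t^2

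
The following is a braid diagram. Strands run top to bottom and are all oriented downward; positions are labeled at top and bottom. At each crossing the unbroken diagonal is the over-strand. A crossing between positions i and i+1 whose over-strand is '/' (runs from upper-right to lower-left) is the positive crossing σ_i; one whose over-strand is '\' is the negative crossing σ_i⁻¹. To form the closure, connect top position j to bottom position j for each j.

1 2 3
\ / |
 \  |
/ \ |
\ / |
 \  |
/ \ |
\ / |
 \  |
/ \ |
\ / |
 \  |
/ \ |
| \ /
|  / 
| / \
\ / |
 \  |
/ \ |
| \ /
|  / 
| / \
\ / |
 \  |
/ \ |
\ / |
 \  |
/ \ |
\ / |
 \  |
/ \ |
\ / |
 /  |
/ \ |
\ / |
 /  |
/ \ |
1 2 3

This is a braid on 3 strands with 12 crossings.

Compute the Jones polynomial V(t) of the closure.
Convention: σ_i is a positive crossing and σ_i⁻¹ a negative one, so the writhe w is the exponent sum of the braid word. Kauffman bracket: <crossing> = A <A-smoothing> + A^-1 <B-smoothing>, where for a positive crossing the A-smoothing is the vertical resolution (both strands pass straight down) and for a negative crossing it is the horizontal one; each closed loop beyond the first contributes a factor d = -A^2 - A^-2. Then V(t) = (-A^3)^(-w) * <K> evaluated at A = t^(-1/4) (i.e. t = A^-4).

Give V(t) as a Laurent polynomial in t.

1 - t^-1 + 2*t^-2 - 2*t^-3 + 3*t^-4 - 3*t^-5 + 2*t^-6 - 2*t^-7 + t^-8

Derivation:
Reading the diagram top to bottom ('/'-over between positions i,i+1 = s_i, '\'-over = s_i^-1): braid word = s1^-1 s1^-1 s1^-1 s1^-1 s2 s1^-1 s2 s1^-1 s1^-1 s1^-1 s1 s1.
The presented braid s1^-1 s1^-1 s1^-1 s1^-1 s2 s1^-1 s2 s1^-1 s1^-1 s1^-1 s1 s1 on 3 strands reduces by inverse Markov moves (closure unchanged at each step):
  Deconjugate: the word is γ·β·γ⁻¹ with γ = s1^-1 s1^-1 (prefix) and γ⁻¹ = s1 s1 (suffix); strip both.
Reduced to β = s1^-1 s1^-1 s2 s1^-1 s2 s1^-1 s1^-1 s1^-1 on 3 strands, 8 crossings.
Compute on β:
Braid: s1^-1 s1^-1 s2 s1^-1 s2 s1^-1 s1^-1 s1^-1 on 3 strands, 8 crossings.
Writhe w = (#positive) - (#negative) = 2 - 6 = -4.
Computing the Kauffman bracket via state sum. There are 2^8 = 256 states.
Each crossing splits two ways (0=vertical, 1=horizontal). The state's weight is A^(#A-smoothings - #B-smoothings) * d^(loops - 1).
Tabulate the states by total A-exponent and number of loops L (A-exp: L × count):
  A^8: L=7 ×1
  A^6: L=6 ×8
  A^4: L=5 ×28
  A^2: L=4 ×55, L=6 ×1
  A^0: L=3 ×65, L=5 ×5
  A^-2: L=2 ×46, L=4 ×10
  A^-4: L=1 ×17, L=3 ×11
  A^-6: L=2 ×8
  A^-8: L=3 ×1
Each group contributes A^e * Σ count * d^(L-1):
Powers of d = -A^2 - A^-2: d^2 = A^4 + 2 + A^-4; d^3 = -A^6 - 3*A^2 - 3*A^-2 - A^-6; d^4 = A^8 + 4*A^4 + 6 + 4*A^-4 + A^-8; d^5 = -A^10 - 5*A^6 - 10*A^2 - 10*A^-2 - 5*A^-6 - A^-10; d^6 = A^12 + 6*A^8 + 15*A^4 + 20 + 15*A^-4 + 6*A^-8 + A^-12.
  A^8 * (d^6) = A^20 + 6*A^16 + 15*A^12 + 20*A^8 + 15*A^4 + 6 + A^-4
  A^6 * (8*d^5) = -8*A^16 - 40*A^12 - 80*A^8 - 80*A^4 - 40 - 8*A^-4
  A^4 * (28*d^4) = 28*A^12 + 112*A^8 + 168*A^4 + 112 + 28*A^-4
  A^2 * (55*d^3 + d^5) = -A^12 - 60*A^8 - 175*A^4 - 175 - 60*A^-4 - A^-8
  A^0 * (65*d^2 + 5*d^4) = 5*A^8 + 85*A^4 + 160 + 85*A^-4 + 5*A^-8
  A^-2 * (46*d + 10*d^3) = -10*A^4 - 76 - 76*A^-4 - 10*A^-8
  A^-4 * (17 + 11*d^2) = 11 + 39*A^-4 + 11*A^-8
  A^-6 * (8*d) = -8*A^-4 - 8*A^-8
  A^-8 * (d^2) = A^-4 + 2*A^-8 + A^-12
Summing the groups: <K> = A^20 - 2*A^16 + 2*A^12 - 3*A^8 + 3*A^4 - 2 + 2*A^-4 - A^-8 + A^-12
Normalise by the writhe: (-A^3)^(-w) = (-A^3)^(4) = A^12, so f(A) = A^12 * <K> = A^32 - 2*A^28 + 2*A^24 - 3*A^20 + 3*A^16 - 2*A^12 + 2*A^8 - A^4 + 1.
Substitute A = t^(-1/4), i.e. A^e → t^(-e/4): V(t) = 1 - t^-1 + 2*t^-2 - 2*t^-3 + 3*t^-4 - 3*t^-5 + 2*t^-6 - 2*t^-7 + t^-8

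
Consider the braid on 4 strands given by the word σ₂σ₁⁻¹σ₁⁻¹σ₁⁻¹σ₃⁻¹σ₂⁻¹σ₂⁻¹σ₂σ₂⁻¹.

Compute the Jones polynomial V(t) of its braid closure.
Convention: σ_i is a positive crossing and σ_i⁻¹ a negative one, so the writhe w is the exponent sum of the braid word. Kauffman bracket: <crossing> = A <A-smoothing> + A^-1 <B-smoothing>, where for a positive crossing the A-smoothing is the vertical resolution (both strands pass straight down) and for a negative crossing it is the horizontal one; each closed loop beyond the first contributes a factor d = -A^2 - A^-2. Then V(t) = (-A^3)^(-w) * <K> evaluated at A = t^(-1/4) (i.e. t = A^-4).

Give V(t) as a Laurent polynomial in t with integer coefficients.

t^-1 + t^-3 - t^-4

Derivation:
The presented braid s2 s1^-1 s1^-1 s1^-1 s3^-1 s2^-1 s2^-1 s2 s2^-1 on 4 strands reduces by inverse Markov moves (closure unchanged at each step):
  Deconjugate: the word is γ·β·γ⁻¹ with γ = s2 (prefix) and γ⁻¹ = s2^-1 (suffix); strip both.
Reduced to β = s1^-1 s1^-1 s1^-1 s3^-1 s2^-1 s2^-1 s2 on 4 strands, 7 crossings.
Compute on β:
First cancel adjacent σ_i σ_i⁻¹ pairs (Reidemeister II — same braid, same closure): s1^-1 s1^-1 s1^-1 s3^-1 s2^-1 s2^-1 s2 → s1^-1 s1^-1 s1^-1 s3^-1 s2^-1.
Braid: s1^-1 s1^-1 s1^-1 s3^-1 s2^-1 on 4 strands, 5 crossings.
Writhe w = (#positive) - (#negative) = 0 - 5 = -5.
Computing the Kauffman bracket via state sum. There are 2^5 = 32 states.
Each crossing splits two ways (0=vertical, 1=horizontal). The state's weight is A^(#A-smoothings - #B-smoothings) * d^(loops - 1).
  state 00000: A-exp=-5, loops=4, term = A^-5 * d^3
  state 00001: A-exp=-3, loops=3, term = A^-3 * d^2
  state 00010: A-exp=-3, loops=3, term = A^-3 * d^2
  state 00011: A-exp=-1, loops=2, term = A^-1 * d^1
  state 00100: A-exp=-3, loops=3, term = A^-3 * d^2
  state 00101: A-exp=-1, loops=2, term = A^-1 * d^1
  state 00110: A-exp=-1, loops=2, term = A^-1 * d^1
  state 00111: A-exp=+1, loops=1, term = A^1 * d^0
  state 01000: A-exp=-3, loops=3, term = A^-3 * d^2
  state 01001: A-exp=-1, loops=2, term = A^-1 * d^1
  state 01010: A-exp=-1, loops=2, term = A^-1 * d^1
  state 01011: A-exp=+1, loops=1, term = A^1 * d^0
  state 01100: A-exp=-1, loops=4, term = A^-1 * d^3
  state 01101: A-exp=+1, loops=3, term = A^1 * d^2
  state 01110: A-exp=+1, loops=3, term = A^1 * d^2
  state 01111: A-exp=+3, loops=2, term = A^3 * d^1
  state 10000: A-exp=-3, loops=3, term = A^-3 * d^2
  state 10001: A-exp=-1, loops=2, term = A^-1 * d^1
  state 10010: A-exp=-1, loops=2, term = A^-1 * d^1
  state 10011: A-exp=+1, loops=1, term = A^1 * d^0
  state 10100: A-exp=-1, loops=4, term = A^-1 * d^3
  state 10101: A-exp=+1, loops=3, term = A^1 * d^2
  state 10110: A-exp=+1, loops=3, term = A^1 * d^2
  state 10111: A-exp=+3, loops=2, term = A^3 * d^1
  state 11000: A-exp=-1, loops=4, term = A^-1 * d^3
  state 11001: A-exp=+1, loops=3, term = A^1 * d^2
  state 11010: A-exp=+1, loops=3, term = A^1 * d^2
  state 11011: A-exp=+3, loops=2, term = A^3 * d^1
  state 11100: A-exp=+1, loops=5, term = A^1 * d^4
  state 11101: A-exp=+3, loops=4, term = A^3 * d^3
  state 11110: A-exp=+3, loops=4, term = A^3 * d^3
  state 11111: A-exp=+5, loops=3, term = A^5 * d^2
Collect the terms by A-exponent (count of states per loop number):
Powers of d = -A^2 - A^-2: d^2 = A^4 + 2 + A^-4; d^3 = -A^6 - 3*A^2 - 3*A^-2 - A^-6; d^4 = A^8 + 4*A^4 + 6 + 4*A^-4 + A^-8.
  A^5 * (d^2) = A^9 + 2*A^5 + A
  A^3 * (3*d + 2*d^3) = -2*A^9 - 9*A^5 - 9*A - 2*A^-3
  A^1 * (3 + 6*d^2 + d^4) = A^9 + 10*A^5 + 21*A + 10*A^-3 + A^-7
  A^-1 * (7*d + 3*d^3) = -3*A^5 - 16*A - 16*A^-3 - 3*A^-7
  A^-3 * (5*d^2) = 5*A + 10*A^-3 + 5*A^-7
  A^-5 * (d^3) = -A - 3*A^-3 - 3*A^-7 - A^-11
Summing the groups: <K> = A - A^-3 - A^-11
Normalise by the writhe: (-A^3)^(-w) = (-A^3)^(5) = -A^15, so f(A) = -A^15 * <K> = -A^16 + A^12 + A^4.
Substitute A = t^(-1/4), i.e. A^e → t^(-e/4): V(t) = t^-1 + t^-3 - t^-4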